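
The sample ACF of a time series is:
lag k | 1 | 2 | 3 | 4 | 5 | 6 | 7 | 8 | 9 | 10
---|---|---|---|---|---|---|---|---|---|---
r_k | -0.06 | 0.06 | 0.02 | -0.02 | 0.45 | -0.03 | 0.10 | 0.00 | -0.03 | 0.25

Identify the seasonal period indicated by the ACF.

5

The largest autocorrelation is r_5 = 0.45, with a weaker echo at lag 10 (0.25); the remaining lags stay at or below 0.10.
The dominant spike at lag 5 indicates a seasonal period of 5.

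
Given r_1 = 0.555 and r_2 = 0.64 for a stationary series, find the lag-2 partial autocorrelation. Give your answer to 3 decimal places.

0.480

φ_{22} = (r_2 − r_1²) / (1 − r_1²)
r_1² = (0.555)² = 0.308025
Numerator = 0.64 − 0.3080 = 0.3320; denominator = 1 − 0.3080 = 0.6920
φ_{22} = 0.3320 / 0.6920 = 0.480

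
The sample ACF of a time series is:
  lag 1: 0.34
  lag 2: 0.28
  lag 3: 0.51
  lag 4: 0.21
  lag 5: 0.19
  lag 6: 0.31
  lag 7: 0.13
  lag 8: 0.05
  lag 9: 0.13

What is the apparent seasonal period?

3

The largest autocorrelation is r_3 = 0.51; the remaining lags stay at or below 0.34. The elevated value at lag 1 (0.34), dropping to 0.28 at lag 2, reflects decaying short-term dependence rather than seasonality.
The dominant spike at lag 3 indicates a seasonal period of 3.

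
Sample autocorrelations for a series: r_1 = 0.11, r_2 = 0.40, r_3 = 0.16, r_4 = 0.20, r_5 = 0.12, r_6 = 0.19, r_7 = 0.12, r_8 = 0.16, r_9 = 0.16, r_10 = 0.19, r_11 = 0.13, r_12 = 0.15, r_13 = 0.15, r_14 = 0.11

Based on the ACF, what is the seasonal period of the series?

The largest autocorrelation is r_2 = 0.40, with weaker echoes at lags 4 (0.20), 6 (0.19) and 10 (0.19); the remaining lags stay at or below 0.16.
The dominant spike at lag 2 indicates a seasonal period of 2.

2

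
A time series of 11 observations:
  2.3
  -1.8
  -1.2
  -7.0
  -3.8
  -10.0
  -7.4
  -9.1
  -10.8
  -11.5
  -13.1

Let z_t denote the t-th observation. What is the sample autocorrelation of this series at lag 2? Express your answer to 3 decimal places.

Mean z̄ = (2.3 − 1.8 − 1.2 − 7.0 − 3.8 − 10.0 − 7.4 − 9.1 − 10.8 − 11.5 − 13.1)/11 = -6.6727
Numerator Σ_{t=1}^{9}(z_t−z̄)(z_{t+2}−z̄) = 111.5540
Denominator Σ(z_t−z̄)² = 241.7018
r_2 = 111.5540 / 241.7018 = 0.462

0.462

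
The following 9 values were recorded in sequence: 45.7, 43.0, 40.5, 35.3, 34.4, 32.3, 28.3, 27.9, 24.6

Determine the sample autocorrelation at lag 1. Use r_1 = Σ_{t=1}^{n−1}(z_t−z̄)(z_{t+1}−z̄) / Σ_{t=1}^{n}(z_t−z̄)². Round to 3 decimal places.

Mean z̄ = (45.7 + 43.0 + 40.5 + 35.3 + 34.4 + 32.3 + 28.3 + 27.9 + 24.6)/9 = 34.6667
Numerator Σ_{t=1}^{8}(z_t−z̄)(z_{t+1}−z̄) = 270.9789
Denominator Σ(z_t−z̄)² = 418.9400
r_1 = 270.9789 / 418.9400 = 0.647

0.647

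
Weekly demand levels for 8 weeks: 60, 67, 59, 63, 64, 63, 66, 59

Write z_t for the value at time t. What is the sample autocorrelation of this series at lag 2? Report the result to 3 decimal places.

Mean z̄ = (60 + 67 + 59 + 63 + 64 + 63 + 66 + 59)/8 = 62.6250
Numerator Σ_{t=1}^{6}(z_t−z̄)(z_{t+2}−z̄) = 9.5938
Denominator Σ(z_t−z̄)² = 65.8750
r_2 = 9.5938 / 65.8750 = 0.146

0.146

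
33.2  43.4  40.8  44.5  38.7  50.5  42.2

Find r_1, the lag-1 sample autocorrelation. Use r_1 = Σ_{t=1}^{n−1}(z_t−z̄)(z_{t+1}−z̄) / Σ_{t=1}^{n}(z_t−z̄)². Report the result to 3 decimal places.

Mean z̄ = (33.2 + 43.4 + 40.8 + 44.5 + 38.7 + 50.5 + 42.2)/7 = 41.9000
Σ(z_t−z̄)(z_{t+1}−z̄) = (-13.0500) + (-1.6500) + (-2.8600) + (-8.3200) + (-27.5200) + (2.5800) = -50.8200
Denominator Σ(z_t−z̄)² = 170.2000
r_1 = -50.8200 / 170.2000 = -0.299

-0.299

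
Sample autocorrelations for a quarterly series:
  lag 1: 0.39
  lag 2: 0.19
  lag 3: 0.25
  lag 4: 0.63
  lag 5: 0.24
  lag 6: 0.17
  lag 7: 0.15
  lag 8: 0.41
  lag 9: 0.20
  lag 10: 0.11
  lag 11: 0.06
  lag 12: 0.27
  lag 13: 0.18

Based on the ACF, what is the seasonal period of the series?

4

The largest autocorrelation is r_4 = 0.63, with a weaker echo at lag 8 (0.41); the remaining lags stay at or below 0.39. The elevated value at lag 1 (0.39), dropping to 0.19 at lag 2, reflects decaying short-term dependence rather than seasonality.
The dominant spike at lag 4 indicates a seasonal period of 4.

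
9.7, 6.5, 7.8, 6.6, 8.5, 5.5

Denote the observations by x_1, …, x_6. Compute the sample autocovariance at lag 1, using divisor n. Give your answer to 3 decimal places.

-0.952

Mean x̄ = (9.7 + 6.5 + 7.8 + 6.6 + 8.5 + 5.5)/6 = 7.4333
Σ_{t=1}^{5}(x_t−x̄)(x_{t+1}−x̄) = -5.7144
γ_1 = -5.7144 / 6 = -0.952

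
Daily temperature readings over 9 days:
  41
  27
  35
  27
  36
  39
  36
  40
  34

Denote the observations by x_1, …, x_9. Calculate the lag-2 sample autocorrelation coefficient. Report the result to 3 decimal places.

Mean x̄ = (41 + 27 + 35 + 27 + 36 + 39 + 36 + 40 + 34)/9 = 35.0000
Σ(x_t−x̄)(x_{t+2}−x̄) = (0.0000) + (64.0000) + (0.0000) + (-32.0000) + (1.0000) + (20.0000) + (-1.0000) = 52.0000
Denominator Σ(x_t−x̄)² = 208.0000
r_2 = 52.0000 / 208.0000 = 0.250

0.250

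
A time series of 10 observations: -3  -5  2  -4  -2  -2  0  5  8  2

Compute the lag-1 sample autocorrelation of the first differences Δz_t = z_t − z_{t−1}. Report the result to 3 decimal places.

-0.417

First differences Δz: -2, 7, -6, 2, 0, 2, 5, 3, -6
Mean of differences = 0.5556
Numerator Σ(Δz_t−Δz̄)(Δz_{t+1}−Δz̄) = -68.5309
Denominator Σ(Δz_t−Δz̄)² = 164.2222
r_1(Δz) = -68.5309 / 164.2222 = -0.417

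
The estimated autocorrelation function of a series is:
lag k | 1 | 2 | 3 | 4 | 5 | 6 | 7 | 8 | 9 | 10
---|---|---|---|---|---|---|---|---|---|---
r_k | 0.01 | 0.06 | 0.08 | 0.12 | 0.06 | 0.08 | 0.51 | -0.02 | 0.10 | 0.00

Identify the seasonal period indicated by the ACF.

The largest autocorrelation is r_7 = 0.51; the remaining lags stay at or below 0.12.
The dominant spike at lag 7 indicates a seasonal period of 7.

7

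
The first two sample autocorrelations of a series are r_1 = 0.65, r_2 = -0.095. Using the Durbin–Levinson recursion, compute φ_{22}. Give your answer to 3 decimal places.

φ_{22} = (r_2 − r_1²) / (1 − r_1²)
r_1² = (0.65)² = 0.4225
Numerator = -0.095 − 0.4225 = -0.5175; denominator = 1 − 0.4225 = 0.5775
φ_{22} = -0.5175 / 0.5775 = -0.896

-0.896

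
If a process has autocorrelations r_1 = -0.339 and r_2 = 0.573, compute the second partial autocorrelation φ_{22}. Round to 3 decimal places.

φ_{22} = (r_2 − r_1²) / (1 − r_1²)
r_1² = (-0.339)² = 0.114921
Numerator = 0.573 − 0.1149 = 0.4581; denominator = 1 − 0.1149 = 0.8851
φ_{22} = 0.4581 / 0.8851 = 0.518

0.518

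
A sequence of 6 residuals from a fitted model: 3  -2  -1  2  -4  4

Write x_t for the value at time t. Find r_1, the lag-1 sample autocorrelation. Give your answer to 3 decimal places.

-0.577

Mean x̄ = (3 − 2 − 1 + 2 − 4 + 4)/6 = 0.3333
Deviations from mean: 2.6667, -2.3333, -1.3333, 1.6667, -4.3333, 3.6667
Numerator Σ_{t=1}^{5}(x_t−x̄)(x_{t+1}−x̄) = -28.4444
Denominator Σ(x_t−x̄)² = 49.3333
r_1 = -28.4444 / 49.3333 = -0.577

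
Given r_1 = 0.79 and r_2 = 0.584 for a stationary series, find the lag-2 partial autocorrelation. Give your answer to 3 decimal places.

-0.107

φ_{22} = (r_2 − r_1²) / (1 − r_1²)
r_1² = (0.79)² = 0.6241
Numerator = 0.584 − 0.6241 = -0.0401; denominator = 1 − 0.6241 = 0.3759
φ_{22} = -0.0401 / 0.3759 = -0.107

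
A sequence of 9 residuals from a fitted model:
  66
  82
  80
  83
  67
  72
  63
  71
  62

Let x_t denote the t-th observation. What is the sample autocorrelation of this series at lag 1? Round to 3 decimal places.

0.142

Mean x̄ = (66 + 82 + 80 + 83 + 67 + 72 + 63 + 71 + 62)/9 = 71.7778
Numerator Σ_{t=1}^{8}(x_t−x̄)(x_{t+1}−x̄) = 75.0617
Denominator Σ(x_t−x̄)² = 527.5556
r_1 = 75.0617 / 527.5556 = 0.142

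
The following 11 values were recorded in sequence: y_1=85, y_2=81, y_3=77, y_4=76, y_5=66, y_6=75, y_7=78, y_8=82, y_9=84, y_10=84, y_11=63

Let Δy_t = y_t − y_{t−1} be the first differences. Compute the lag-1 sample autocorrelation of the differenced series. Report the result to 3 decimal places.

-0.018

First differences Δy: -4, -4, -1, -10, 9, 3, 4, 2, 0, -21
Mean of differences = -2.2000
Numerator Σ(Δy_t−Δȳ)(Δy_{t+1}−Δȳ) = -11.2400
Denominator Σ(Δy_t−Δȳ)² = 635.6000
r_1(Δy) = -11.2400 / 635.6000 = -0.018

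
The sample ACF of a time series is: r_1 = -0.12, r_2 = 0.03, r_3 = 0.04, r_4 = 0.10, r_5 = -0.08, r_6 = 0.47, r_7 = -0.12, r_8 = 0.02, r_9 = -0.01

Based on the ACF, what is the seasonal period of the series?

6

The largest autocorrelation is r_6 = 0.47; the remaining lags stay at or below 0.10.
The dominant spike at lag 6 indicates a seasonal period of 6.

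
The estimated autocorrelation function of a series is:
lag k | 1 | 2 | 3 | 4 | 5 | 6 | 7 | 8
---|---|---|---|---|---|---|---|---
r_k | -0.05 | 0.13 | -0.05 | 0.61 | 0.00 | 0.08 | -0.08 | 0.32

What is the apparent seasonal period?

The largest autocorrelation is r_4 = 0.61, with a weaker echo at lag 8 (0.32); the remaining lags stay at or below 0.13.
The dominant spike at lag 4 indicates a seasonal period of 4.

4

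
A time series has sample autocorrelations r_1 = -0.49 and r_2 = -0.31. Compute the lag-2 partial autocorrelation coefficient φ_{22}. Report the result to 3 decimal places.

φ_{22} = (r_2 − r_1²) / (1 − r_1²)
r_1² = (-0.49)² = 0.2401
Numerator = -0.31 − 0.2401 = -0.5501; denominator = 1 − 0.2401 = 0.7599
φ_{22} = -0.5501 / 0.7599 = -0.724

-0.724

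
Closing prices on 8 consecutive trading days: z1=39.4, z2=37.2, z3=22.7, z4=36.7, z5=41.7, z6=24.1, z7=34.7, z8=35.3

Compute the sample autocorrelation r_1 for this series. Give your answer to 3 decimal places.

-0.333

Mean z̄ = (39.4 + 37.2 + 22.7 + 36.7 + 41.7 + 24.1 + 34.7 + 35.3)/8 = 33.9750
Σ(z_t−z̄)(z_{t+1}−z̄) = (17.4956) + (-36.3619) + (-30.7244) + (21.0506) + (-76.2844) + (-7.1594) + (0.9606) = -111.0231
Denominator Σ(z_t−z̄)² = 333.8550
r_1 = -111.0231 / 333.8550 = -0.333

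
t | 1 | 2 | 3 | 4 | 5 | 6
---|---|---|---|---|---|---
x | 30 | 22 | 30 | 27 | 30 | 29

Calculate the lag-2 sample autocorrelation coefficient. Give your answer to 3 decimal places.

Mean x̄ = (30 + 22 + 30 + 27 + 30 + 29)/6 = 28.0000
Deviations from mean: 2.0000, -6.0000, 2.0000, -1.0000, 2.0000, 1.0000
Numerator Σ_{t=1}^{4}(x_t−x̄)(x_{t+2}−x̄) = 13.0000
Denominator Σ(x_t−x̄)² = 50.0000
r_2 = 13.0000 / 50.0000 = 0.260

0.260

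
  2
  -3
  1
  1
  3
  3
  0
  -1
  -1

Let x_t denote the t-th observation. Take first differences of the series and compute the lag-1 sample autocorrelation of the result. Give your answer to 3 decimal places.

-0.304

First differences Δx: -5, 4, 0, 2, 0, -3, -1, 0
Mean of differences = -0.3750
Numerator Σ(Δx_t−Δx̄)(Δx_{t+1}−Δx̄) = -16.3906
Denominator Σ(Δx_t−Δx̄)² = 53.8750
r_1(Δx) = -16.3906 / 53.8750 = -0.304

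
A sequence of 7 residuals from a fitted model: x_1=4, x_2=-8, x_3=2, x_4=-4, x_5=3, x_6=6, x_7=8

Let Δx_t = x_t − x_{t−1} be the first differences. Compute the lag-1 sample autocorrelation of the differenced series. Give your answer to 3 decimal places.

First differences Δx: -12, 10, -6, 7, 3, 2
Mean of differences = 0.6667
Numerator Σ(Δx_t−Δx̄)(Δx_{t+1}−Δx̄) = -204.7778
Denominator Σ(Δx_t−Δx̄)² = 339.3333
r_1(Δx) = -204.7778 / 339.3333 = -0.603

-0.603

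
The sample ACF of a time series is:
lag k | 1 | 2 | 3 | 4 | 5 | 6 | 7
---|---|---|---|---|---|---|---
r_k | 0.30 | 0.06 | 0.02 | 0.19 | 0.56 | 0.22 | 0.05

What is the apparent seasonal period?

5

The largest autocorrelation is r_5 = 0.56; the remaining lags stay at or below 0.30. The elevated value at lag 1 (0.30), dropping to 0.06 at lag 2, reflects decaying short-term dependence rather than seasonality.
The dominant spike at lag 5 indicates a seasonal period of 5.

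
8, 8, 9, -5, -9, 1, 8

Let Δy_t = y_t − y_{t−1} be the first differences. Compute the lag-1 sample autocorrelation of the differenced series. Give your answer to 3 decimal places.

0.199

First differences Δy: 0, 1, -14, -4, 10, 7
Mean of differences = 0.0000
Numerator Σ(Δy_t−Δȳ)(Δy_{t+1}−Δȳ) = 72.0000
Denominator Σ(Δy_t−Δȳ)² = 362.0000
r_1(Δy) = 72.0000 / 362.0000 = 0.199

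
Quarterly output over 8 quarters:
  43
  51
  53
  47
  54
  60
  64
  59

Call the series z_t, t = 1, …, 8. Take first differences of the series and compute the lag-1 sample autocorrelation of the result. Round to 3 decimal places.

First differences Δz: 8, 2, -6, 7, 6, 4, -5
Mean of differences = 2.2857
Numerator Σ(Δz_t−Δz̄)(Δz_{t+1}−Δz̄) = -26.9388
Denominator Σ(Δz_t−Δz̄)² = 193.4286
r_1(Δz) = -26.9388 / 193.4286 = -0.139

-0.139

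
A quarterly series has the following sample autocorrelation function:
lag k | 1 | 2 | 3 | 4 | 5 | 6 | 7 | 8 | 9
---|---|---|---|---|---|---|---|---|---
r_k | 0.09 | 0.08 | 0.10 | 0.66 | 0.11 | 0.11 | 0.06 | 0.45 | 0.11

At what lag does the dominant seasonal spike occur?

The largest autocorrelation is r_4 = 0.66, with a weaker echo at lag 8 (0.45); the remaining lags stay at or below 0.11.
The dominant spike at lag 4 indicates a seasonal period of 4.

4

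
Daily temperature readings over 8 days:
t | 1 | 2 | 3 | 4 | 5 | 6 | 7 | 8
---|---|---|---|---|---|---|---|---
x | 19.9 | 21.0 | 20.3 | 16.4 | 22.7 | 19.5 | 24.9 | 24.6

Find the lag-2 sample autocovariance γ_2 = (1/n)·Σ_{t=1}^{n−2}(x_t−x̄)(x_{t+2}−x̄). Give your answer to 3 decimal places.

1.061

Mean x̄ = (19.9 + 21.0 + 20.3 + 16.4 + 22.7 + 19.5 + 24.9 + 24.6)/8 = 21.1625
Σ_{t=1}^{6}(x_t−x̄)(x_{t+2}−x̄) = 8.4859
γ_2 = 8.4859 / 8 = 1.061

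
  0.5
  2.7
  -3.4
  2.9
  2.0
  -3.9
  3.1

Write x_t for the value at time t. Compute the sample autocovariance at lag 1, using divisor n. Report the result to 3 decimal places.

Mean x̄ = (0.5 + 2.7 − 3.4 + 2.9 + 2.0 − 3.9 + 3.1)/7 = 0.5571
Σ_{t=1}^{6}(x_t−x̄)(x_{t+1}−x̄) = -32.2576
γ_1 = -32.2576 / 7 = -4.608

-4.608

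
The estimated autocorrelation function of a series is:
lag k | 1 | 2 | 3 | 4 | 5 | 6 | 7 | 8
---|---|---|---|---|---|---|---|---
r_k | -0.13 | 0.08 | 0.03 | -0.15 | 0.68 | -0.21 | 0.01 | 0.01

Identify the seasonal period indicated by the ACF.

5

The largest autocorrelation is r_5 = 0.68; the remaining lags stay at or below 0.08.
The dominant spike at lag 5 indicates a seasonal period of 5.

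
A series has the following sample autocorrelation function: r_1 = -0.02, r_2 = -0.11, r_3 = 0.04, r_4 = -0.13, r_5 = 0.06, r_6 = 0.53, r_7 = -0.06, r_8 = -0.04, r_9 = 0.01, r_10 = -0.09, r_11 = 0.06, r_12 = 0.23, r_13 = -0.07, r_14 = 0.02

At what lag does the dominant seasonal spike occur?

6

The largest autocorrelation is r_6 = 0.53, with a weaker echo at lag 12 (0.23); the remaining lags stay at or below 0.06.
The dominant spike at lag 6 indicates a seasonal period of 6.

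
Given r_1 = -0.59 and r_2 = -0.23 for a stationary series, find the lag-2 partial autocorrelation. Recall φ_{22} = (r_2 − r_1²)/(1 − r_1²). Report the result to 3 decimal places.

-0.887

φ_{22} = (r_2 − r_1²) / (1 − r_1²)
r_1² = (-0.59)² = 0.3481
Numerator = -0.23 − 0.3481 = -0.5781; denominator = 1 − 0.3481 = 0.6519
φ_{22} = -0.5781 / 0.6519 = -0.887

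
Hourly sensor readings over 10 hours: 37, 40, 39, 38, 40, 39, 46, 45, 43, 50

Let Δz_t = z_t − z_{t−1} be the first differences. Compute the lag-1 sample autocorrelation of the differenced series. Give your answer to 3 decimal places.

-0.383

First differences Δz: 3, -1, -1, 2, -1, 7, -1, -2, 7
Mean of differences = 1.4444
Numerator Σ(Δz_t−Δz̄)(Δz_{t+1}−Δz̄) = -38.4198
Denominator Σ(Δz_t−Δz̄)² = 100.2222
r_1(Δz) = -38.4198 / 100.2222 = -0.383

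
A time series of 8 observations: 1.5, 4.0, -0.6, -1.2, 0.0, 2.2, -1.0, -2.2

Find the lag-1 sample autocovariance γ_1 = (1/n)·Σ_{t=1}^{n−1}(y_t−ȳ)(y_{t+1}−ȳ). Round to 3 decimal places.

Mean ȳ = (1.5 + 4.0 − 0.6 − 1.2 + 0.0 + 2.2 − 1.0 − 2.2)/8 = 0.3375
Deviations: 1.1625, 3.6625, -0.9375, -1.5375, -0.3375, 1.8625, -1.3375, -2.5375
Σ_{t=1}^{7}(y_t−ȳ)(y_{t+1}−ȳ) = 3.0586
γ_1 = 3.0586 / 8 = 0.382

0.382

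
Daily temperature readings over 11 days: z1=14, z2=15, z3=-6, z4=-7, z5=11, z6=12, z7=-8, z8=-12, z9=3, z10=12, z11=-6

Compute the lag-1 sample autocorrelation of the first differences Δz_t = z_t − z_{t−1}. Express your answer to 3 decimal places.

-0.021

First differences Δz: 1, -21, -1, 18, 1, -20, -4, 15, 9, -18
Mean of differences = -2.0000
Numerator Σ(Δz_t−Δz̄)(Δz_{t+1}−Δz̄) = -37.0000
Denominator Σ(Δz_t−Δz̄)² = 1774.0000
r_1(Δz) = -37.0000 / 1774.0000 = -0.021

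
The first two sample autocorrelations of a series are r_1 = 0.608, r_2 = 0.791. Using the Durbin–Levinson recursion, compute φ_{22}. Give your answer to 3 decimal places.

0.668

φ_{22} = (r_2 − r_1²) / (1 − r_1²)
r_1² = (0.608)² = 0.369664
Numerator = 0.791 − 0.3697 = 0.4213; denominator = 1 − 0.3697 = 0.6303
φ_{22} = 0.4213 / 0.6303 = 0.668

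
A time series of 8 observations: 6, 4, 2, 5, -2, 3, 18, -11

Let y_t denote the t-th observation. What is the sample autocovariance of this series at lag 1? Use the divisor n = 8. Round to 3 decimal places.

Mean ȳ = (6 + 4 + 2 + 5 − 2 + 3 + 18 − 11)/8 = 3.1250
Σ_{t=1}^{7}(y_t−ȳ)(y_{t+1}−ȳ) = -221.5156
γ_1 = -221.5156 / 8 = -27.689

-27.689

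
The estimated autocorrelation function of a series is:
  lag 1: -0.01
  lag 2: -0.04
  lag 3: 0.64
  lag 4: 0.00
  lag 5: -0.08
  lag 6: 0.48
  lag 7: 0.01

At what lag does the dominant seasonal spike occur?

The largest autocorrelation is r_3 = 0.64, with a weaker echo at lag 6 (0.48); the remaining lags stay at or below 0.01.
The dominant spike at lag 3 indicates a seasonal period of 3.

3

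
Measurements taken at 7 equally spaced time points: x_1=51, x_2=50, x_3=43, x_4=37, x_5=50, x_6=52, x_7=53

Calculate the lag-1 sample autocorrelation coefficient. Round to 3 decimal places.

0.279

Mean x̄ = (51 + 50 + 43 + 37 + 50 + 52 + 53)/7 = 48.0000
Deviations from mean: 3.0000, 2.0000, -5.0000, -11.0000, 2.0000, 4.0000, 5.0000
Numerator Σ_{t=1}^{6}(x_t−x̄)(x_{t+1}−x̄) = 57.0000
Denominator Σ(x_t−x̄)² = 204.0000
r_1 = 57.0000 / 204.0000 = 0.279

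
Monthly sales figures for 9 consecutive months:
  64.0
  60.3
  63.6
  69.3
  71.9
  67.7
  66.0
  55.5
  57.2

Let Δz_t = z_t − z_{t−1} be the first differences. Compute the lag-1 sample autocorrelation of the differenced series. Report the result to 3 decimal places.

0.067

First differences Δz: -3.7, 3.3, 5.7, 2.6, -4.2, -1.7, -10.5, 1.7
Mean of differences = -0.8500
Numerator Σ(Δz_t−Δz̄)(Δz_{t+1}−Δz̄) = 12.8375
Denominator Σ(Δz_t−Δz̄)² = 191.7200
r_1(Δz) = 12.8375 / 191.7200 = 0.067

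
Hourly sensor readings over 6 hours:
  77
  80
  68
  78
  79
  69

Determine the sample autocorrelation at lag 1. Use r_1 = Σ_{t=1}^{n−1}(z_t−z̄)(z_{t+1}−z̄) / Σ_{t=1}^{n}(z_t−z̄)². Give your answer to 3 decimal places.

Mean z̄ = (77 + 80 + 68 + 78 + 79 + 69)/6 = 75.1667
Deviations from mean: 1.8333, 4.8333, -7.1667, 2.8333, 3.8333, -6.1667
Numerator Σ_{t=1}^{5}(z_t−z̄)(z_{t+1}−z̄) = -58.8611
Denominator Σ(z_t−z̄)² = 138.8333
r_1 = -58.8611 / 138.8333 = -0.424

-0.424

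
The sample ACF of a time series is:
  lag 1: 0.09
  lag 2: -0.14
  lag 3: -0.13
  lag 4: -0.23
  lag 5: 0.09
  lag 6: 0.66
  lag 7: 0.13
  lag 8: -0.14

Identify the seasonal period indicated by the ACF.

The largest autocorrelation is r_6 = 0.66; the remaining lags stay at or below 0.13.
The dominant spike at lag 6 indicates a seasonal period of 6.

6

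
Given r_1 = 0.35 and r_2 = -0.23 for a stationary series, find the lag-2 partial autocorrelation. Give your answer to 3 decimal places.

φ_{22} = (r_2 − r_1²) / (1 − r_1²)
r_1² = (0.35)² = 0.1225
Numerator = -0.23 − 0.1225 = -0.3525; denominator = 1 − 0.1225 = 0.8775
φ_{22} = -0.3525 / 0.8775 = -0.402

-0.402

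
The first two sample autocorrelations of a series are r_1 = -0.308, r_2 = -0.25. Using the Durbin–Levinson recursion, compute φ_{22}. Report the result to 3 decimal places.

φ_{22} = (r_2 − r_1²) / (1 − r_1²)
r_1² = (-0.308)² = 0.094864
Numerator = -0.25 − 0.0949 = -0.3449; denominator = 1 − 0.0949 = 0.9051
φ_{22} = -0.3449 / 0.9051 = -0.381

-0.381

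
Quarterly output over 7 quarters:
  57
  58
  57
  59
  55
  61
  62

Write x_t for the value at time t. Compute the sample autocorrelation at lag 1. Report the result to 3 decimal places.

-0.033

Mean x̄ = (57 + 58 + 57 + 59 + 55 + 61 + 62)/7 = 58.4286
Deviations from mean: -1.4286, -0.4286, -1.4286, 0.5714, -3.4286, 2.5714, 3.5714
Σ(x_t−x̄)(x_{t+1}−x̄) = (0.6122) + (0.6122) + (-0.8163) + (-1.9592) + (-8.8163) + (9.1837) = -1.1837
Denominator Σ(x_t−x̄)² = 35.7143
r_1 = -1.1837 / 35.7143 = -0.033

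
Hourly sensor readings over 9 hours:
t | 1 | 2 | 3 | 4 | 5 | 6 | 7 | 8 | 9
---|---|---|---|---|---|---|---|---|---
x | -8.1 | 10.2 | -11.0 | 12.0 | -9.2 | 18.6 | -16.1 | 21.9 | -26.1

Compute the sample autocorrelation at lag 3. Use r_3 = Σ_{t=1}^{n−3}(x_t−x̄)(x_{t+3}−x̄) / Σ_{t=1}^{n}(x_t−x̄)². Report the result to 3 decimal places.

-0.553

Mean x̄ = (-8.1 + 10.2 − 11.0 + 12.0 − 9.2 + 18.6 − 16.1 + 21.9 − 26.1)/9 = -0.8667
Σ(x_t−x̄)(x_{t+3}−x̄) = (-93.0689) + (-92.2222) + (-197.2622) + (-196.0022) + (-189.7222) + (-491.2089) = -1259.4867
Denominator Σ(x_t−x̄)² = 2278.5200
r_3 = -1259.4867 / 2278.5200 = -0.553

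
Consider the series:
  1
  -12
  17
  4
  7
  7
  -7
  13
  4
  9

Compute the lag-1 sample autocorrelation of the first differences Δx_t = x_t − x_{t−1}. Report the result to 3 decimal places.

First differences Δx: -13, 29, -13, 3, 0, -14, 20, -9, 5
Mean of differences = 0.8889
Numerator Σ(Δx_t−Δx̄)(Δx_{t+1}−Δx̄) = -1313.0123
Denominator Σ(Δx_t−Δx̄)² = 1882.8889
r_1(Δx) = -1313.0123 / 1882.8889 = -0.697

-0.697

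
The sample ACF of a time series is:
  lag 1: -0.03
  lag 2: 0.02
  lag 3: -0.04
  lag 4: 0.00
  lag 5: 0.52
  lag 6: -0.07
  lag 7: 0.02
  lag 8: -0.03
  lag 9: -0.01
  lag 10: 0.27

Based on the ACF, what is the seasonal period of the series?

5

The largest autocorrelation is r_5 = 0.52, with a weaker echo at lag 10 (0.27); the remaining lags stay at or below 0.02.
The dominant spike at lag 5 indicates a seasonal period of 5.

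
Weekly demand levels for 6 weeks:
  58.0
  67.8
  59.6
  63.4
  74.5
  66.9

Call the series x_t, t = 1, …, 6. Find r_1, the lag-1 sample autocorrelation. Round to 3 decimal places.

-0.128

Mean x̄ = (58.0 + 67.8 + 59.6 + 63.4 + 74.5 + 66.9)/6 = 65.0333
Deviations from mean: -7.0333, 2.7667, -5.4333, -1.6333, 9.4667, 1.8667
Σ(x_t−x̄)(x_{t+1}−x̄) = (-19.4589) + (-15.0322) + (8.8744) + (-15.4622) + (17.6711) = -23.4078
Denominator Σ(x_t−x̄)² = 182.4133
r_1 = -23.4078 / 182.4133 = -0.128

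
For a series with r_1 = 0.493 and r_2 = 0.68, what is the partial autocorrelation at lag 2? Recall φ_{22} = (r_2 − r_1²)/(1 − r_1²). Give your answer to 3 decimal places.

0.577

φ_{22} = (r_2 − r_1²) / (1 − r_1²)
r_1² = (0.493)² = 0.243049
Numerator = 0.68 − 0.2430 = 0.4370; denominator = 1 − 0.2430 = 0.7570
φ_{22} = 0.4370 / 0.7570 = 0.577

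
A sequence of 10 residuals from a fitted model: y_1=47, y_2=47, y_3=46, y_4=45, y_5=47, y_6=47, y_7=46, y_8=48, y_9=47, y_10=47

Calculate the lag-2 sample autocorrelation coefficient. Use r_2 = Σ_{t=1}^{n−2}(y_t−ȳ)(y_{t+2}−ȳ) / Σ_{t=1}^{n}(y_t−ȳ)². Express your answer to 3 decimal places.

-0.177

Mean ȳ = (47 + 47 + 46 + 45 + 47 + 47 + 46 + 48 + 47 + 47)/10 = 46.7000
Numerator Σ_{t=1}^{8}(y_t−ȳ)(y_{t+2}−ȳ) = -1.0800
Denominator Σ(y_t−ȳ)² = 6.1000
r_2 = -1.0800 / 6.1000 = -0.177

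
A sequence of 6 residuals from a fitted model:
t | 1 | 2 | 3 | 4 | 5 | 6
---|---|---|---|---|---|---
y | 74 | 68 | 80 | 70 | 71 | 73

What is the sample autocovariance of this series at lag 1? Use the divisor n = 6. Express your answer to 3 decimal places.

Mean ȳ = (74 + 68 + 80 + 70 + 71 + 73)/6 = 72.6667
Deviations: 1.3333, -4.6667, 7.3333, -2.6667, -1.6667, 0.3333
Σ_{t=1}^{5}(y_t−ȳ)(y_{t+1}−ȳ) = -56.1111
γ_1 = -56.1111 / 6 = -9.352

-9.352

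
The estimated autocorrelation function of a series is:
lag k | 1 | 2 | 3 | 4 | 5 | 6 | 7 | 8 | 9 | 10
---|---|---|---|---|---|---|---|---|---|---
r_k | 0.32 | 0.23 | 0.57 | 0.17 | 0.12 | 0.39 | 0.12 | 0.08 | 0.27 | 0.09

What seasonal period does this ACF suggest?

3

The largest autocorrelation is r_3 = 0.57, with a weaker echo at lag 6 (0.39); the remaining lags stay at or below 0.32. The elevated value at lag 1 (0.32), dropping to 0.23 at lag 2, reflects decaying short-term dependence rather than seasonality.
The dominant spike at lag 3 indicates a seasonal period of 3.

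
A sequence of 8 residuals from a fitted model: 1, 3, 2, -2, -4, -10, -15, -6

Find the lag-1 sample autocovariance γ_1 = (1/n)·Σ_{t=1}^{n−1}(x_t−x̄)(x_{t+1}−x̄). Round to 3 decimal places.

Mean x̄ = (1 + 3 + 2 − 2 − 4 − 10 − 15 − 6)/8 = -3.8750
Deviations: 4.8750, 6.8750, 5.8750, 1.8750, -0.1250, -6.1250, -11.1250, -2.1250
Σ_{t=1}^{7}(x_t−x̄)(x_{t+1}−x̄) = 177.2344
γ_1 = 177.2344 / 8 = 22.154

22.154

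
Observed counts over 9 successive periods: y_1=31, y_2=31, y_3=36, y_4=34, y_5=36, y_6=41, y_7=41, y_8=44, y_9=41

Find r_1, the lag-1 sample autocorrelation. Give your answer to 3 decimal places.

0.641

Mean ȳ = (31 + 31 + 36 + 34 + 36 + 41 + 41 + 44 + 41)/9 = 37.2222
Numerator Σ_{t=1}^{8}(y_t−ȳ)(y_{t+1}−ȳ) = 115.0617
Denominator Σ(y_t−ȳ)² = 179.5556
r_1 = 115.0617 / 179.5556 = 0.641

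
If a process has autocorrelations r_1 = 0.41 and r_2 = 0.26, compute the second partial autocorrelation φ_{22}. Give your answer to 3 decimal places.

φ_{22} = (r_2 − r_1²) / (1 − r_1²)
r_1² = (0.41)² = 0.1681
Numerator = 0.26 − 0.1681 = 0.0919; denominator = 1 − 0.1681 = 0.8319
φ_{22} = 0.0919 / 0.8319 = 0.110

0.110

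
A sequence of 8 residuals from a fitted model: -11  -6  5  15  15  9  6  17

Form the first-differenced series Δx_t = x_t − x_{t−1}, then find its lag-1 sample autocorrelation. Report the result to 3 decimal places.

First differences Δx: 5, 11, 10, 0, -6, -3, 11
Mean of differences = 4.0000
Numerator Σ(Δx_t−Δx̄)(Δx_{t+1}−Δx̄) = 86.0000
Denominator Σ(Δx_t−Δx̄)² = 300.0000
r_1(Δx) = 86.0000 / 300.0000 = 0.287

0.287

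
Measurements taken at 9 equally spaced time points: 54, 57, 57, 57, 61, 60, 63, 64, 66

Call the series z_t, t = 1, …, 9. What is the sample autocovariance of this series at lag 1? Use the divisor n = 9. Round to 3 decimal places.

7.653

Mean z̄ = (54 + 57 + 57 + 57 + 61 + 60 + 63 + 64 + 66)/9 = 59.8889
Σ_{t=1}^{8}(z_t−z̄)(z_{t+1}−z̄) = 68.8765
γ_1 = 68.8765 / 9 = 7.653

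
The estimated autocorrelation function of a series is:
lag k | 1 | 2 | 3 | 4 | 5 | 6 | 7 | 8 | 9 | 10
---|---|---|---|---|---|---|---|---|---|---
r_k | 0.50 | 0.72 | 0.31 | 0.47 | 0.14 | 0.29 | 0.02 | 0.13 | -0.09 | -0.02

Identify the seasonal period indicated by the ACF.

The largest autocorrelation is r_2 = 0.72; the remaining lags stay at or below 0.50.
The dominant spike at lag 2 indicates a seasonal period of 2.

2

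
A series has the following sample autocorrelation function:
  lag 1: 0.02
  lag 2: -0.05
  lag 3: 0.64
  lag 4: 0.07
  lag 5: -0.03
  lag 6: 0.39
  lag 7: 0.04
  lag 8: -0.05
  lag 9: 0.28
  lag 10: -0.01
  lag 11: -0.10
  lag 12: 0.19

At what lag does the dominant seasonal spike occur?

The largest autocorrelation is r_3 = 0.64, with weaker echoes at lags 6 (0.39), 9 (0.28) and 12 (0.19); the remaining lags stay at or below 0.07.
The dominant spike at lag 3 indicates a seasonal period of 3.

3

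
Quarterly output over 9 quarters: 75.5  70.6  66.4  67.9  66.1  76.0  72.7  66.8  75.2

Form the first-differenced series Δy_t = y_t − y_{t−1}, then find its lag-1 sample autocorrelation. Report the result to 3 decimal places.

-0.265

First differences Δy: -4.9, -4.2, 1.5, -1.8, 9.9, -3.3, -5.9, 8.4
Mean of differences = -0.0375
Numerator Σ(Δy_t−Δȳ)(Δy_{t+1}−Δȳ) = -69.1439
Denominator Σ(Δy_t−Δȳ)² = 261.3988
r_1(Δy) = -69.1439 / 261.3988 = -0.265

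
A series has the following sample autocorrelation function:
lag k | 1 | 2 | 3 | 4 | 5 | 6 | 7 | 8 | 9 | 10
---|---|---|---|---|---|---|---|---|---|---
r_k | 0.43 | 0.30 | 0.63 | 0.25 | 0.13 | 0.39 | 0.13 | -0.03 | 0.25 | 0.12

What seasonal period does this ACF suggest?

The largest autocorrelation is r_3 = 0.63; the remaining lags stay at or below 0.43. The elevated value at lag 1 (0.43), dropping to 0.30 at lag 2, reflects decaying short-term dependence rather than seasonality.
The dominant spike at lag 3 indicates a seasonal period of 3.

3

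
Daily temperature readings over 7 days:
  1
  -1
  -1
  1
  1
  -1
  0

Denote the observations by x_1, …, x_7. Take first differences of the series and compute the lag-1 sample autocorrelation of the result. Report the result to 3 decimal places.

-0.158

First differences Δx: -2, 0, 2, 0, -2, 1
Mean of differences = -0.1667
Numerator Σ(Δx_t−Δx̄)(Δx_{t+1}−Δx̄) = -2.0278
Denominator Σ(Δx_t−Δx̄)² = 12.8333
r_1(Δx) = -2.0278 / 12.8333 = -0.158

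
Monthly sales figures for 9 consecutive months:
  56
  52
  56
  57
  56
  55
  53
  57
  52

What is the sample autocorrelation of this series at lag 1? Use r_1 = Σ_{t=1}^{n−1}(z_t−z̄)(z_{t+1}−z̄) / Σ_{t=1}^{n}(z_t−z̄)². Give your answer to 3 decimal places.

-0.362

Mean z̄ = (56 + 52 + 56 + 57 + 56 + 55 + 53 + 57 + 52)/9 = 54.8889
Numerator Σ_{t=1}^{8}(z_t−z̄)(z_{t+1}−z̄) = -11.9012
Denominator Σ(z_t−z̄)² = 32.8889
r_1 = -11.9012 / 32.8889 = -0.362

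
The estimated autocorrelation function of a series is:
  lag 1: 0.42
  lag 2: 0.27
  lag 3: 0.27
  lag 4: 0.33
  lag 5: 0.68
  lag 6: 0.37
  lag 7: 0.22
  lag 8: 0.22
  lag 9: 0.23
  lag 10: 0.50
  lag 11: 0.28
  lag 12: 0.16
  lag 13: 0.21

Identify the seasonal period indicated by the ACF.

5

The largest autocorrelation is r_5 = 0.68, with a weaker echo at lag 10 (0.50); the remaining lags stay at or below 0.42. The elevated value at lag 1 (0.42), dropping to 0.27 at lag 2, reflects decaying short-term dependence rather than seasonality.
The dominant spike at lag 5 indicates a seasonal period of 5.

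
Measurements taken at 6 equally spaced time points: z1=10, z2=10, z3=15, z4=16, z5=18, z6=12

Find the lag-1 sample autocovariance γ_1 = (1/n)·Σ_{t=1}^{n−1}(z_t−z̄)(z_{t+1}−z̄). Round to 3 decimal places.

Mean z̄ = (10 + 10 + 15 + 16 + 18 + 12)/6 = 13.5000
Σ_{t=1}^{5}(z_t−z̄)(z_{t+1}−z̄) = 15.2500
γ_1 = 15.2500 / 6 = 2.542

2.542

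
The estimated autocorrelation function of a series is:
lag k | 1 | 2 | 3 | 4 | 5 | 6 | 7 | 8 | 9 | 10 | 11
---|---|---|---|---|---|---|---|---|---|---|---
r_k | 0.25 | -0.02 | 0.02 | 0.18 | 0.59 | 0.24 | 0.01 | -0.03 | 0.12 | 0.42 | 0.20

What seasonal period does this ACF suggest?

5

The largest autocorrelation is r_5 = 0.59, with a weaker echo at lag 10 (0.42); the remaining lags stay at or below 0.25.
The dominant spike at lag 5 indicates a seasonal period of 5.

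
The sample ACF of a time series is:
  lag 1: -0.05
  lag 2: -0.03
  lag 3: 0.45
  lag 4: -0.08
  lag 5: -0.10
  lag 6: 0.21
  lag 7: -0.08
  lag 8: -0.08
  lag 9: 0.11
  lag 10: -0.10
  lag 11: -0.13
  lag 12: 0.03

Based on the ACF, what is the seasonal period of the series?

The largest autocorrelation is r_3 = 0.45, with a weaker echo at lag 6 (0.21); the remaining lags stay at or below 0.11.
The dominant spike at lag 3 indicates a seasonal period of 3.

3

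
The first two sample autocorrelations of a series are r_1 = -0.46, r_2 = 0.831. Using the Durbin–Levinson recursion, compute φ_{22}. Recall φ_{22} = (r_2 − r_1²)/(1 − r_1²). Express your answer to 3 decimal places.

0.786

φ_{22} = (r_2 − r_1²) / (1 − r_1²)
r_1² = (-0.46)² = 0.2116
Numerator = 0.831 − 0.2116 = 0.6194; denominator = 1 − 0.2116 = 0.7884
φ_{22} = 0.6194 / 0.7884 = 0.786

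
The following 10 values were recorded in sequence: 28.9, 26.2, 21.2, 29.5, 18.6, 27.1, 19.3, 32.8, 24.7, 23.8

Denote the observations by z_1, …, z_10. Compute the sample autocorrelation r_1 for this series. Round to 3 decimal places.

Mean z̄ = (28.9 + 26.2 + 21.2 + 29.5 + 18.6 + 27.1 + 19.3 + 32.8 + 24.7 + 23.8)/10 = 25.2100
Numerator Σ_{t=1}^{9}(z_t−z̄)(z_{t+1}−z̄) = -117.5481
Denominator Σ(z_t−z̄)² = 191.1290
r_1 = -117.5481 / 191.1290 = -0.615

-0.615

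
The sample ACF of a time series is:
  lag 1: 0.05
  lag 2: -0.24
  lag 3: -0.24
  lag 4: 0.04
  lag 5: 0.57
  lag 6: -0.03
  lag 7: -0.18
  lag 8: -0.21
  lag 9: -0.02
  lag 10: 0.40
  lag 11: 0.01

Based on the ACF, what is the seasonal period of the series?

The largest autocorrelation is r_5 = 0.57, with a weaker echo at lag 10 (0.40); the remaining lags stay at or below 0.05.
The dominant spike at lag 5 indicates a seasonal period of 5.

5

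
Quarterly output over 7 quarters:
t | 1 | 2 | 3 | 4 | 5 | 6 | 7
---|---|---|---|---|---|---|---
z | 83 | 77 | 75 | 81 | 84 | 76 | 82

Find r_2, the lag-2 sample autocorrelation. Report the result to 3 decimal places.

Mean z̄ = (83 + 77 + 75 + 81 + 84 + 76 + 82)/7 = 79.7143
Deviations from mean: 3.2857, -2.7143, -4.7143, 1.2857, 4.2857, -3.7143, 2.2857
Numerator Σ_{t=1}^{5}(z_t−z̄)(z_{t+2}−z̄) = -34.1633
Denominator Σ(z_t−z̄)² = 79.4286
r_2 = -34.1633 / 79.4286 = -0.430

-0.430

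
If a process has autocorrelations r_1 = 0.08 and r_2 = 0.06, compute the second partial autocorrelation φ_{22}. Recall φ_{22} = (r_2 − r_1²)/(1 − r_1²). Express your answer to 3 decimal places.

0.054

φ_{22} = (r_2 − r_1²) / (1 − r_1²)
r_1² = (0.08)² = 0.0064
Numerator = 0.06 − 0.0064 = 0.0536; denominator = 1 − 0.0064 = 0.9936
φ_{22} = 0.0536 / 0.9936 = 0.054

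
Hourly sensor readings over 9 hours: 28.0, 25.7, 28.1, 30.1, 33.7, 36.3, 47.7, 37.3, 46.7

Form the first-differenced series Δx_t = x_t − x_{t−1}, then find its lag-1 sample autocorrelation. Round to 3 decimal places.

First differences Δx: -2.3, 2.4, 2.0, 3.6, 2.6, 11.4, -10.4, 9.4
Mean of differences = 2.3375
Numerator Σ(Δx_t−Δx̄)(Δx_{t+1}−Δx̄) = -203.4189
Denominator Σ(Δx_t−Δx̄)² = 317.5388
r_1(Δx) = -203.4189 / 317.5388 = -0.641

-0.641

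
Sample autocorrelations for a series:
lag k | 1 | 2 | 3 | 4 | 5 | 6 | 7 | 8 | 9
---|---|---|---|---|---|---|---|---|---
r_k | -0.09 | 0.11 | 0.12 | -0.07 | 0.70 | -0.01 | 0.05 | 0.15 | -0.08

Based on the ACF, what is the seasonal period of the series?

The largest autocorrelation is r_5 = 0.70; the remaining lags stay at or below 0.15.
The dominant spike at lag 5 indicates a seasonal period of 5.

5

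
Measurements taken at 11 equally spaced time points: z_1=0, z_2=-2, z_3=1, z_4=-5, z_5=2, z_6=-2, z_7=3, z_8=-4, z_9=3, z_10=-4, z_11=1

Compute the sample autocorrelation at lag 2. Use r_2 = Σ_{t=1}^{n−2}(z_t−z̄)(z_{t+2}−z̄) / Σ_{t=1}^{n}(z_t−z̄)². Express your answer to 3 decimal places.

Mean z̄ = (0 − 2 + 1 − 5 + 2 − 2 + 3 − 4 + 3 − 4 + 1)/11 = -0.6364
Numerator Σ_{t=1}^{9}(z_t−z̄)(z_{t+2}−z̄) = 61.9174
Denominator Σ(z_t−z̄)² = 84.5455
r_2 = 61.9174 / 84.5455 = 0.732

0.732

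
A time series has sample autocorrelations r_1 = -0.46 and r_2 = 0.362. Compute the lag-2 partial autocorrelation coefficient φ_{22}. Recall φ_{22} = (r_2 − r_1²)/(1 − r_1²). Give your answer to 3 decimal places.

0.191

φ_{22} = (r_2 − r_1²) / (1 − r_1²)
r_1² = (-0.46)² = 0.2116
Numerator = 0.362 − 0.2116 = 0.1504; denominator = 1 − 0.2116 = 0.7884
φ_{22} = 0.1504 / 0.7884 = 0.191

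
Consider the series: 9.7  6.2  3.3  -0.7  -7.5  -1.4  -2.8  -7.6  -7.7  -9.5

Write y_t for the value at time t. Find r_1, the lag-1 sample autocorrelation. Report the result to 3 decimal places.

0.558

Mean ȳ = (9.7 + 6.2 + 3.3 − 0.7 − 7.5 − 1.4 − 2.8 − 7.6 − 7.7 − 9.5)/10 = -1.8000
Numerator Σ_{t=1}^{9}(y_t−ȳ)(y_{t+1}−ȳ) = 214.9100
Denominator Σ(y_t−ȳ)² = 384.8600
r_1 = 214.9100 / 384.8600 = 0.558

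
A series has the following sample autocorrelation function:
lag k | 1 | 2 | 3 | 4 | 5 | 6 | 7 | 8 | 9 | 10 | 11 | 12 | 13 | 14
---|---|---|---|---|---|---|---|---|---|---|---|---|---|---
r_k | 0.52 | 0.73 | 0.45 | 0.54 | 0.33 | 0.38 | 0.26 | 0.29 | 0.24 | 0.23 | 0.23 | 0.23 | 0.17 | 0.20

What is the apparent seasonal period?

2

The largest autocorrelation is r_2 = 0.73, with a weaker echo at lag 4 (0.54); the remaining lags stay at or below 0.52.
The dominant spike at lag 2 indicates a seasonal period of 2.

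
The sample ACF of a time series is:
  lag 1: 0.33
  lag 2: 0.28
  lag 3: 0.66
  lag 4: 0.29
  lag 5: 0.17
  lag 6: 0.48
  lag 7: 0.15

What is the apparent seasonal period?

The largest autocorrelation is r_3 = 0.66, with a weaker echo at lag 6 (0.48); the remaining lags stay at or below 0.33. The elevated value at lag 1 (0.33), dropping to 0.28 at lag 2, reflects decaying short-term dependence rather than seasonality.
The dominant spike at lag 3 indicates a seasonal period of 3.

3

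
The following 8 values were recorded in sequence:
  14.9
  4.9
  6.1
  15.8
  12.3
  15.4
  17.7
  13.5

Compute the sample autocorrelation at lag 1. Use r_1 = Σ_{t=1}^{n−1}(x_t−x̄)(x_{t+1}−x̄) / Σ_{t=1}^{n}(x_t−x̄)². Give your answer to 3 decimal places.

0.188

Mean x̄ = (14.9 + 4.9 + 6.1 + 15.8 + 12.3 + 15.4 + 17.7 + 13.5)/8 = 12.5750
Deviations from mean: 2.3250, -7.6750, -6.4750, 3.2250, -0.2750, 2.8250, 5.1250, 0.9250
Σ(x_t−x̄)(x_{t+1}−x̄) = (-17.8444) + (49.6956) + (-20.8819) + (-0.8869) + (-0.7769) + (14.4781) + (4.7406) = 28.5244
Denominator Σ(x_t−x̄)² = 151.8150
r_1 = 28.5244 / 151.8150 = 0.188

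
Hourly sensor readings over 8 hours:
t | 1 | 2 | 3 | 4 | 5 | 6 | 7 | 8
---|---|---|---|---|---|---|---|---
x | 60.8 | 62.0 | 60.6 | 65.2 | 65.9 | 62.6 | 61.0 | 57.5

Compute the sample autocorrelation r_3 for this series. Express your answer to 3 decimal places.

Mean x̄ = (60.8 + 62.0 + 60.6 + 65.2 + 65.9 + 62.6 + 61.0 + 57.5)/8 = 61.9500
Deviations from mean: -1.1500, 0.0500, -1.3500, 3.2500, 3.9500, 0.6500, -0.9500, -4.4500
Numerator Σ_{t=1}^{5}(x_t−x̄)(x_{t+3}−x̄) = -25.0825
Denominator Σ(x_t−x̄)² = 50.4400
r_3 = -25.0825 / 50.4400 = -0.497

-0.497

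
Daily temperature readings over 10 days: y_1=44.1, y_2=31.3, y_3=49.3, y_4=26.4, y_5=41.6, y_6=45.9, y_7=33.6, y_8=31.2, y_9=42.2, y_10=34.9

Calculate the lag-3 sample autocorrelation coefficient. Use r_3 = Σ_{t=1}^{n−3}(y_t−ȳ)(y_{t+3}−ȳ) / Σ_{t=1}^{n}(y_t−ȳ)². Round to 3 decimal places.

0.133

Mean ȳ = (44.1 + 31.3 + 49.3 + 26.4 + 41.6 + 45.9 + 33.6 + 31.2 + 42.2 + 34.9)/10 = 38.0500
Σ(y_t−ȳ)(y_{t+3}−ȳ) = (-70.4825) + (-23.9625) + (88.3125) + (51.8425) + (-24.3175) + (32.5775) + (14.0175) = 67.9875
Denominator Σ(y_t−ȳ)² = 512.5450
r_3 = 67.9875 / 512.5450 = 0.133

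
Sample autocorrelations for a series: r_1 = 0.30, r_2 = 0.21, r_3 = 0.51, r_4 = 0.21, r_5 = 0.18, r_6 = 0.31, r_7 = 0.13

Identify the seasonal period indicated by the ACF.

The largest autocorrelation is r_3 = 0.51, with a weaker echo at lag 6 (0.31); the remaining lags stay at or below 0.30. The elevated value at lag 1 (0.30), dropping to 0.21 at lag 2, reflects decaying short-term dependence rather than seasonality.
The dominant spike at lag 3 indicates a seasonal period of 3.

3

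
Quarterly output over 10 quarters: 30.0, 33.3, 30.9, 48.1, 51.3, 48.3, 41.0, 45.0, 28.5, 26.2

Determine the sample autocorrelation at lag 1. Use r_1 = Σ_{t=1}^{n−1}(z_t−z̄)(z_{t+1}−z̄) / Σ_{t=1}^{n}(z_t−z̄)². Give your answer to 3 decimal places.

0.448

Mean z̄ = (30.0 + 33.3 + 30.9 + 48.1 + 51.3 + 48.3 + 41.0 + 45.0 + 28.5 + 26.2)/10 = 38.2600
Numerator Σ_{t=1}^{9}(z_t−z̄)(z_{t+1}−z̄) = 362.1884
Denominator Σ(z_t−z̄)² = 808.3040
r_1 = 362.1884 / 808.3040 = 0.448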